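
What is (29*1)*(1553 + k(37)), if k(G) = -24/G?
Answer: 1665673/37 ≈ 45018.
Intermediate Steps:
(29*1)*(1553 + k(37)) = (29*1)*(1553 - 24/37) = 29*(1553 - 24*1/37) = 29*(1553 - 24/37) = 29*(57437/37) = 1665673/37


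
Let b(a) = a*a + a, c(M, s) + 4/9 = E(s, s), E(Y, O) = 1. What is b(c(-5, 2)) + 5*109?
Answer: 44215/81 ≈ 545.86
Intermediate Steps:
c(M, s) = 5/9 (c(M, s) = -4/9 + 1 = 5/9)
b(a) = a + a**2 (b(a) = a**2 + a = a + a**2)
b(c(-5, 2)) + 5*109 = 5*(1 + 5/9)/9 + 5*109 = (5/9)*(14/9) + 545 = 70/81 + 545 = 44215/81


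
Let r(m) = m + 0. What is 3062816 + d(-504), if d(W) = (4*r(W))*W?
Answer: 4078880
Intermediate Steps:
r(m) = m
d(W) = 4*W² (d(W) = (4*W)*W = 4*W²)
3062816 + d(-504) = 3062816 + 4*(-504)² = 3062816 + 4*254016 = 3062816 + 1016064 = 4078880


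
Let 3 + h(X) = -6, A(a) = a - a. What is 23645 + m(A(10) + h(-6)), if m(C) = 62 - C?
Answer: 23716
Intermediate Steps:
A(a) = 0
h(X) = -9 (h(X) = -3 - 6 = -9)
23645 + m(A(10) + h(-6)) = 23645 + (62 - (0 - 9)) = 23645 + (62 - 1*(-9)) = 23645 + (62 + 9) = 23645 + 71 = 23716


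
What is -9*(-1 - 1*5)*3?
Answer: 162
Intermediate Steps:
-9*(-1 - 1*5)*3 = -9*(-1 - 5)*3 = -9*(-6)*3 = 54*3 = 162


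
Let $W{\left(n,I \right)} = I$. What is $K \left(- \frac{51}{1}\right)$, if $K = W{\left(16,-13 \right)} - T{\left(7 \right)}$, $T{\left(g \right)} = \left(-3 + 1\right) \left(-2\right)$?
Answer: $867$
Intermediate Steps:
$T{\left(g \right)} = 4$ ($T{\left(g \right)} = \left(-2\right) \left(-2\right) = 4$)
$K = -17$ ($K = -13 - 4 = -17$)
$K \left(- \frac{51}{1}\right) = - 17 \left(- \frac{51}{1}\right) = - 17 \left(\left(-51\right) 1\right) = \left(-17\right) \left(-51\right) = 867$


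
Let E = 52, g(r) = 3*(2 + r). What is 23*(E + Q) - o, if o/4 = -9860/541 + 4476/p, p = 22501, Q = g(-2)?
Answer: 15436710412/12173041 ≈ 1268.1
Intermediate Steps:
g(r) = 6 + 3*r
Q = 0 (Q = 6 + 3*(-2) = 6 - 6 = 0)
o = -877753376/12173041 (o = 4*(-9860/541 + 4476/22501) = 4*(-219438344/12173041) = -877753376/12173041 ≈ -72.106)
23*(E + Q) - o = 23*(52 + 0) - 1*(-877753376/12173041) = 23*52 + 877753376/12173041 = 1196 + 877753376/12173041 = 15436710412/12173041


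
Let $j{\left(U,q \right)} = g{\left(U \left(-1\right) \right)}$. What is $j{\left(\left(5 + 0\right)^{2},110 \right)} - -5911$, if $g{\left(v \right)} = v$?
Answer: $5886$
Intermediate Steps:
$j{\left(U,q \right)} = - U$ ($j{\left(U,q \right)} = U \left(-1\right) = - U$)
$j{\left(\left(5 + 0\right)^{2},110 \right)} - -5911 = - \left(5 + 0\right)^{2} - -5911 = - 5^{2} + 5911 = \left(-1\right) 25 + 5911 = -25 + 5911 = 5886$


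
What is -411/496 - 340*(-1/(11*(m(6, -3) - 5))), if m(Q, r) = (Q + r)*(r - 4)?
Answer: -143093/70928 ≈ -2.0174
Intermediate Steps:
m(Q, r) = (-4 + r)*(Q + r) (m(Q, r) = (Q + r)*(-4 + r) = (-4 + r)*(Q + r))
-411/496 - 340*(-1/(11*(m(6, -3) - 5))) = -411/496 - 340*(-1/(11*(((-3)² - 4*6 - 4*(-3) + 6*(-3)) - 5))) = -411*1/496 - 340*(-1/(11*((9 - 24 + 12 - 18) - 5))) = -411/496 - 340*(-1/(11*(-21 - 5))) = -411/496 - 340/((-26*(-11))) = -411/496 - 340/286 = -411/496 - 340*1/286 = -411/496 - 170/143 = -143093/70928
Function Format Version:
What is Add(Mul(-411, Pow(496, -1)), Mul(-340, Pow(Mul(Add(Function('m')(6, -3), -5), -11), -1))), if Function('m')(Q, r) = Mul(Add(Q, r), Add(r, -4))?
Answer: Rational(-143093, 70928) ≈ -2.0174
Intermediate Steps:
Function('m')(Q, r) = Mul(Add(-4, r), Add(Q, r)) (Function('m')(Q, r) = Mul(Add(Q, r), Add(-4, r)) = Mul(Add(-4, r), Add(Q, r)))
Add(Mul(-411, Pow(496, -1)), Mul(-340, Pow(Mul(Add(Function('m')(6, -3), -5), -11), -1))) = Add(Mul(-411, Pow(496, -1)), Mul(-340, Pow(Mul(Add(Add(Pow(-3, 2), Mul(-4, 6), Mul(-4, -3), Mul(6, -3)), -5), -11), -1))) = Add(Mul(-411, Rational(1, 496)), Mul(-340, Pow(Mul(Add(Add(9, -24, 12, -18), -5), -11), -1))) = Add(Rational(-411, 496), Mul(-340, Pow(Mul(Add(-21, -5), -11), -1))) = Add(Rational(-411, 496), Mul(-340, Pow(Mul(-26, -11), -1))) = Add(Rational(-411, 496), Mul(-340, Pow(286, -1))) = Add(Rational(-411, 496), Mul(-340, Rational(1, 286))) = Add(Rational(-411, 496), Rational(-170, 143)) = Rational(-143093, 70928)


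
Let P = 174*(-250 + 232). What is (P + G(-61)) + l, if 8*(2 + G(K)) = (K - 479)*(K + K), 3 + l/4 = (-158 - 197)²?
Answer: 509189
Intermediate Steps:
l = 504088 (l = -12 + 4*(-158 - 197)² = -12 + 4*(-355)² = -12 + 4*126025 = -12 + 504100 = 504088)
P = -3132 (P = 174*(-18) = -3132)
G(K) = -2 + K*(-479 + K)/4 (G(K) = -2 + ((K - 479)*(K + K))/8 = -2 + ((-479 + K)*(2*K))/8 = -2 + (2*K*(-479 + K))/8 = -2 + K*(-479 + K)/4)
(P + G(-61)) + l = (-3132 + (-2 - 479/4*(-61) + (¼)*(-61)²)) + 504088 = (-3132 + (-2 + 29219/4 + (¼)*3721)) + 504088 = (-3132 + (-2 + 29219/4 + 3721/4)) + 504088 = (-3132 + 8233) + 504088 = 5101 + 504088 = 509189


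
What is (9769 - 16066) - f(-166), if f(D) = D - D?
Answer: -6297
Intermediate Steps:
f(D) = 0
(9769 - 16066) - f(-166) = (9769 - 16066) - 1*0 = -6297 + 0 = -6297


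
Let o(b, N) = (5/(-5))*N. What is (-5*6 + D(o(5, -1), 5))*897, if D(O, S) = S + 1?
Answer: -21528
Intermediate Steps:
o(b, N) = -N (o(b, N) = (5*(-1/5))*N = -N)
D(O, S) = 1 + S
(-5*6 + D(o(5, -1), 5))*897 = (-5*6 + (1 + 5))*897 = (-30 + 6)*897 = -24*897 = -21528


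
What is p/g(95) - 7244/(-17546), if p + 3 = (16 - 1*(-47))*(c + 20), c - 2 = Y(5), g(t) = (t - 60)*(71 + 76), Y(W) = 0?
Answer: 10256083/15045695 ≈ 0.68166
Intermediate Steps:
g(t) = -8820 + 147*t (g(t) = (-60 + t)*147 = -8820 + 147*t)
c = 2 (c = 2 + 0 = 2)
p = 1383 (p = -3 + (16 - 1*(-47))*(2 + 20) = -3 + (16 + 47)*22 = -3 + 63*22 = -3 + 1386 = 1383)
p/g(95) - 7244/(-17546) = 1383/(-8820 + 147*95) - 7244/(-17546) = 1383/(-8820 + 13965) - 7244*(-1/17546) = 1383/5145 + 3622/8773 = 1383*(1/5145) + 3622/8773 = 461/1715 + 3622/8773 = 10256083/15045695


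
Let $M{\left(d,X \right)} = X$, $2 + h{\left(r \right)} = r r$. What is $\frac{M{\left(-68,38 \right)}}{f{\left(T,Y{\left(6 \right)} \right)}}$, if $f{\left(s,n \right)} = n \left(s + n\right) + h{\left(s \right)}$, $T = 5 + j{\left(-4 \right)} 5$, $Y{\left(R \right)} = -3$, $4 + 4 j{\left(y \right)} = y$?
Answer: $\frac{38}{47} \approx 0.80851$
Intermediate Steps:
$h{\left(r \right)} = -2 + r^{2}$ ($h{\left(r \right)} = -2 + r r = -2 + r^{2}$)
$j{\left(y \right)} = -1 + \frac{y}{4}$
$T = -5$ ($T = 5 + \left(-1 + \frac{1}{4} \left(-4\right)\right) 5 = 5 + \left(-1 - 1\right) 5 = 5 - 10 = -5$)
$f{\left(s,n \right)} = -2 + s^{2} + n \left(n + s\right)$ ($f{\left(s,n \right)} = n \left(s + n\right) + \left(-2 + s^{2}\right) = n \left(n + s\right) + \left(-2 + s^{2}\right) = -2 + s^{2} + n \left(n + s\right)$)
$\frac{M{\left(-68,38 \right)}}{f{\left(T,Y{\left(6 \right)} \right)}} = \frac{38}{-2 + \left(-3\right)^{2} + \left(-5\right)^{2} - -15} = \frac{38}{-2 + 9 + 25 + 15} = \frac{38}{47}$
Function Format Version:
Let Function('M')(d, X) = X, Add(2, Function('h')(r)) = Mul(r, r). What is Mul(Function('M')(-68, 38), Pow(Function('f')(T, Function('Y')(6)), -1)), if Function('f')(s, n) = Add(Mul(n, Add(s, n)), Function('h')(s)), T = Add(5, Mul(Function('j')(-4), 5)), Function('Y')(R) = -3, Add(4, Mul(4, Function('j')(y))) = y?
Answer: Rational(38, 47) ≈ 0.80851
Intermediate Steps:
Function('h')(r) = Add(-2, Pow(r, 2)) (Function('h')(r) = Add(-2, Mul(r, r)) = Add(-2, Pow(r, 2)))
Function('j')(y) = Add(-1, Mul(Rational(1, 4), y))
T = -5 (T = Add(5, Mul(Add(-1, Mul(Rational(1, 4), -4)), 5)) = Add(5, Mul(Add(-1, -1), 5)) = Add(5, Mul(-2, 5)) = Add(5, -10) = -5)
Function('f')(s, n) = Add(-2, Pow(s, 2), Mul(n, Add(n, s))) (Function('f')(s, n) = Add(Mul(n, Add(s, n)), Add(-2, Pow(s, 2))) = Add(Mul(n, Add(n, s)), Add(-2, Pow(s, 2))) = Add(-2, Pow(s, 2), Mul(n, Add(n, s))))
Mul(Function('M')(-68, 38), Pow(Function('f')(T, Function('Y')(6)), -1)) = Mul(38, Pow(Add(-2, Pow(-3, 2), Pow(-5, 2), Mul(-3, -5)), -1)) = Mul(38, Pow(Add(-2, 9, 25, 15), -1)) = Mul(38, Pow(47, -1)) = Mul(38, Rational(1, 47)) = Rational(38, 47)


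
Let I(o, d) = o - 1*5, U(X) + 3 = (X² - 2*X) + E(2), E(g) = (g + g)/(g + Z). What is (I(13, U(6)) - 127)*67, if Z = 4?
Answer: -7973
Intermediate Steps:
E(g) = 2*g/(4 + g) (E(g) = (g + g)/(g + 4) = (2*g)/(4 + g) = 2*g/(4 + g))
U(X) = -7/3 + X² - 2*X (U(X) = -3 + ((X² - 2*X) + 2*2/(4 + 2)) = -3 + ((X² - 2*X) + 2*2/6) = -3 + ((X² - 2*X) + 2*2*(⅙)) = -3 + ((X² - 2*X) + ⅔) = -3 + (⅔ + X² - 2*X) = -7/3 + X² - 2*X)
I(o, d) = -5 + o (I(o, d) = o - 5 = -5 + o)
(I(13, U(6)) - 127)*67 = ((-5 + 13) - 127)*67 = (8 - 127)*67 = -119*67 = -7973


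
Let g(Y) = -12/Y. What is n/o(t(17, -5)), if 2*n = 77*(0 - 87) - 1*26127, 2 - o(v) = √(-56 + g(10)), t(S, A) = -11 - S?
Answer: -27355/51 - 5471*I*√1430/102 ≈ -536.37 - 2028.3*I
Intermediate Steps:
o(v) = 2 - I*√1430/5 (o(v) = 2 - √(-56 - 12/10) = 2 - √(-56 - 12*⅒) = 2 - √(-56 - 6/5) = 2 - √(-286/5) = 2 - I*√1430/5)
n = -16413 (n = (77*(0 - 87) - 1*26127)/2 = (77*(-87) - 26127)/2 = (-6699 - 26127)/2 = (½)*(-32826) = -16413)
n/o(t(17, -5)) = -16413/(2 - I*√1430/5)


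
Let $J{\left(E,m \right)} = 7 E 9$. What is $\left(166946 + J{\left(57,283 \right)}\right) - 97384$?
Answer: $73153$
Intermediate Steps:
$J{\left(E,m \right)} = 63 E$
$\left(166946 + J{\left(57,283 \right)}\right) - 97384 = \left(166946 + 63 \cdot 57\right) - 97384 = \left(166946 + 3591\right) - 97384 = 170537 - 97384 = 73153$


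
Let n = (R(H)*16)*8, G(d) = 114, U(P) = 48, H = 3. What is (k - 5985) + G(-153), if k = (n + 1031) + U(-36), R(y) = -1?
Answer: -4920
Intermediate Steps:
n = -128 (n = -1*16*8 = -16*8 = -128)
k = 951 (k = (-128 + 1031) + 48 = 903 + 48 = 951)
(k - 5985) + G(-153) = (951 - 5985) + 114 = -5034 + 114 = -4920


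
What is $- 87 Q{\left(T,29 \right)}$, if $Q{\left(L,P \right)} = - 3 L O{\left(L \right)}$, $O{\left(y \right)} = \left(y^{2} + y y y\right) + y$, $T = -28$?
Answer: $154900368$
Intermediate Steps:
$O{\left(y \right)} = y + y^{2} + y^{3}$ ($O{\left(y \right)} = \left(y^{2} + y^{2} y\right) + y = \left(y^{2} + y^{3}\right) + y = y + y^{2} + y^{3}$)
$Q{\left(L,P \right)} = - 3 L^{2} \left(1 + L + L^{2}\right)$ ($Q{\left(L,P \right)} = - 3 L L \left(1 + L + L^{2}\right) = - 3 L^{2} \left(1 + L + L^{2}\right)$)
$- 87 Q{\left(T,29 \right)} = - 87 \cdot 3 \left(-28\right)^{2} \left(-1 - -28 - \left(-28\right)^{2}\right) = - 87 \cdot 3 \cdot 784 \left(-1 + 28 - 784\right) = - 87 \cdot 3 \cdot 784 \left(-757\right) = \left(-87\right) \left(-1780464\right) = 154900368$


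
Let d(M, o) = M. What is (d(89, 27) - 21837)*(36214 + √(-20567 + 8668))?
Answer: -787582072 - 21748*I*√11899 ≈ -7.8758e+8 - 2.3723e+6*I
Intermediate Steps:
(d(89, 27) - 21837)*(36214 + √(-20567 + 8668)) = (89 - 21837)*(36214 + √(-20567 + 8668)) = -21748*(36214 + √(-11899)) = -21748*(36214 + I*√11899) = -787582072 - 21748*I*√11899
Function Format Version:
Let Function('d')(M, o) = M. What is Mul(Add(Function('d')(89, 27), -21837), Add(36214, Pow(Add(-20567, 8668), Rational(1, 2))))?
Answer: Add(-787582072, Mul(-21748, I, Pow(11899, Rational(1, 2)))) ≈ Add(-7.8758e+8, Mul(-2.3723e+6, I))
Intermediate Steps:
Mul(Add(Function('d')(89, 27), -21837), Add(36214, Pow(Add(-20567, 8668), Rational(1, 2)))) = Mul(Add(89, -21837), Add(36214, Pow(Add(-20567, 8668), Rational(1, 2)))) = Mul(-21748, Add(36214, Pow(-11899, Rational(1, 2)))) = Mul(-21748, Add(36214, Mul(I, Pow(11899, Rational(1, 2))))) = Add(-787582072, Mul(-21748, I, Pow(11899, Rational(1, 2))))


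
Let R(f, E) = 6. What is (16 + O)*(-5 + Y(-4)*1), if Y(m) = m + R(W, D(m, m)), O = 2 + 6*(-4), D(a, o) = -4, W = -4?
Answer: 18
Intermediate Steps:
O = -22 (O = 2 - 24 = -22)
Y(m) = 6 + m (Y(m) = m + 6 = 6 + m)
(16 + O)*(-5 + Y(-4)*1) = (16 - 22)*(-5 + (6 - 4)*1) = -6*(-5 + 2*1) = -6*(-5 + 2) = -6*(-3) = 18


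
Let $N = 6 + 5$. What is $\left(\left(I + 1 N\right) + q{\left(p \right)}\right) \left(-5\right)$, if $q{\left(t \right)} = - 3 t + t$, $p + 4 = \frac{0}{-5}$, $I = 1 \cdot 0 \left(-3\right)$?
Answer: $-95$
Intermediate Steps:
$I = 0$ ($I = 0 \left(-3\right) = 0$)
$N = 11$
$p = -4$ ($p = -4 + \frac{0}{-5} = -4 + 0 \left(- \frac{1}{5}\right) = -4 + 0 = -4$)
$q{\left(t \right)} = - 2 t$
$\left(\left(I + 1 N\right) + q{\left(p \right)}\right) \left(-5\right) = \left(\left(0 + 1 \cdot 11\right) - -8\right) \left(-5\right) = \left(\left(0 + 11\right) + 8\right) \left(-5\right) = \left(11 + 8\right) \left(-5\right) = 19 \left(-5\right) = -95$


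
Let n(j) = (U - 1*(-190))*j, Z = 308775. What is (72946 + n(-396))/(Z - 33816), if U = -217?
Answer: 83638/274959 ≈ 0.30418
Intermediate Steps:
n(j) = -27*j (n(j) = (-217 - 1*(-190))*j = (-217 + 190)*j = -27*j)
(72946 + n(-396))/(Z - 33816) = (72946 - 27*(-396))/(308775 - 33816) = (72946 + 10692)/274959 = 83638*(1/274959) = 83638/274959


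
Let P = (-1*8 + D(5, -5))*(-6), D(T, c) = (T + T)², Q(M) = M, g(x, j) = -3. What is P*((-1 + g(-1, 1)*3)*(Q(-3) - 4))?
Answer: -38640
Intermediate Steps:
D(T, c) = 4*T² (D(T, c) = (2*T)² = 4*T²)
P = -552 (P = (-1*8 + 4*5²)*(-6) = (-8 + 4*25)*(-6) = (-8 + 100)*(-6) = 92*(-6) = -552)
P*((-1 + g(-1, 1)*3)*(Q(-3) - 4)) = -552*(-1 - 3*3)*(-3 - 4) = -552*(-1 - 9)*(-7) = -(-5520)*(-7) = -552*70 = -38640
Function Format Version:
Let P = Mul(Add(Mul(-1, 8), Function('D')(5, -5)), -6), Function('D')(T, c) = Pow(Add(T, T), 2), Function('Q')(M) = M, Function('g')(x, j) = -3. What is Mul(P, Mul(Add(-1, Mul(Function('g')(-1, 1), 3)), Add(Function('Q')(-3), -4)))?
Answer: -38640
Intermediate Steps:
Function('D')(T, c) = Mul(4, Pow(T, 2)) (Function('D')(T, c) = Pow(Mul(2, T), 2) = Mul(4, Pow(T, 2)))
P = -552 (P = Mul(Add(Mul(-1, 8), Mul(4, Pow(5, 2))), -6) = Mul(Add(-8, Mul(4, 25)), -6) = Mul(Add(-8, 100), -6) = Mul(92, -6) = -552)
Mul(P, Mul(Add(-1, Mul(Function('g')(-1, 1), 3)), Add(Function('Q')(-3), -4))) = Mul(-552, Mul(Add(-1, Mul(-3, 3)), Add(-3, -4))) = Mul(-552, Mul(Add(-1, -9), -7)) = Mul(-552, Mul(-10, -7)) = Mul(-552, 70) = -38640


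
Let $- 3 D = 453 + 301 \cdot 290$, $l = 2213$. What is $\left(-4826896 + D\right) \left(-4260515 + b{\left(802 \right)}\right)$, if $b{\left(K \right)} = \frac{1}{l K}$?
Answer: $\frac{36720569454733921553}{1774826} \approx 2.069 \cdot 10^{13}$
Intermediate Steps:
$D = - \frac{87743}{3}$ ($D = - \frac{453 + 301 \cdot 290}{3} = - \frac{453 + 87290}{3} = \left(- \frac{1}{3}\right) 87743 = - \frac{87743}{3} \approx -29248.0$)
$b{\left(K \right)} = \frac{1}{2213 K}$
$\left(-4826896 + D\right) \left(-4260515 + b{\left(802 \right)}\right) = \left(-4826896 - \frac{87743}{3}\right) \left(-4260515 + \frac{1}{2213 \cdot 802}\right) = - \frac{14568431 \left(-4260515 + \frac{1}{2213} \cdot \frac{1}{802}\right)}{3} = - \frac{14568431 \left(-4260515 + \frac{1}{1774826}\right)}{3} = \left(- \frac{14568431}{3}\right) \left(- \frac{7561672795389}{1774826}\right) = \frac{36720569454733921553}{1774826}$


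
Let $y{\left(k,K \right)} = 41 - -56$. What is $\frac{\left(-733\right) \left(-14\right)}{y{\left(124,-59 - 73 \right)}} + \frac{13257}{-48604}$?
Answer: $\frac{497488319}{4714588} \approx 105.52$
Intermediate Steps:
$y{\left(k,K \right)} = 97$ ($y{\left(k,K \right)} = 41 + 56 = 97$)
$\frac{\left(-733\right) \left(-14\right)}{y{\left(124,-59 - 73 \right)}} + \frac{13257}{-48604} = \frac{\left(-733\right) \left(-14\right)}{97} + \frac{13257}{-48604} = 10262 \cdot \frac{1}{97} + 13257 \left(- \frac{1}{48604}\right) = \frac{10262}{97} - \frac{13257}{48604} = \frac{497488319}{4714588}$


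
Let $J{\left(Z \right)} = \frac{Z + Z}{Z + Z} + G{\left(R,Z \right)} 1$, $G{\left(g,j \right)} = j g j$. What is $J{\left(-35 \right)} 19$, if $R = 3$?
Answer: $69844$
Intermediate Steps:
$G{\left(g,j \right)} = g j^{2}$ ($G{\left(g,j \right)} = g j j = g j^{2}$)
$J{\left(Z \right)} = 1 + 3 Z^{2}$ ($J{\left(Z \right)} = \frac{Z + Z}{Z + Z} + 3 Z^{2} \cdot 1 = \frac{2 Z}{2 Z} + 3 Z^{2} = 2 Z \frac{1}{2 Z} + 3 Z^{2} = 1 + 3 Z^{2}$)
$J{\left(-35 \right)} 19 = \left(1 + 3 \left(-35\right)^{2}\right) 19 = \left(1 + 3 \cdot 1225\right) 19 = \left(1 + 3675\right) 19 = 3676 \cdot 19 = 69844$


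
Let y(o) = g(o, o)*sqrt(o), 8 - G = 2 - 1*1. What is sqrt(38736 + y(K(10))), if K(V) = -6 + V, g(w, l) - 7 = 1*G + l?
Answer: 6*sqrt(1077) ≈ 196.91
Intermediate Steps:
G = 7 (G = 8 - (2 - 1*1) = 8 - (2 - 1) = 8 - 1*1 = 8 - 1 = 7)
g(w, l) = 14 + l (g(w, l) = 7 + (1*7 + l) = 7 + (7 + l) = 14 + l)
y(o) = sqrt(o)*(14 + o) (y(o) = (14 + o)*sqrt(o) = sqrt(o)*(14 + o))
sqrt(38736 + y(K(10))) = sqrt(38736 + sqrt(-6 + 10)*(14 + (-6 + 10))) = sqrt(38736 + sqrt(4)*(14 + 4)) = sqrt(38736 + 2*18) = sqrt(38736 + 36) = sqrt(38772) = 6*sqrt(1077)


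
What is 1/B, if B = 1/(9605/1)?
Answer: 9605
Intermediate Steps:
B = 1/9605 (B = 1/(9605*1) = 1/9605 ≈ 0.00010411)
1/B = 1/(1/9605) = 9605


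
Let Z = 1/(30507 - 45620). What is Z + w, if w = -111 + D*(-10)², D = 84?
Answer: 125271656/15113 ≈ 8289.0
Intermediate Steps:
Z = -1/15113 (Z = 1/(-15113) = -1/15113 ≈ -6.6168e-5)
w = 8289 (w = -111 + 84*(-10)² = -111 + 84*100 = -111 + 8400 = 8289)
Z + w = -1/15113 + 8289 = 125271656/15113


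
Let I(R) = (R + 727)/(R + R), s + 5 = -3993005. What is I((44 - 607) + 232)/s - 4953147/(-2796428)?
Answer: 3273253567505157/1848000302250340 ≈ 1.7712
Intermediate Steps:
s = -3993010 (s = -5 - 3993005 = -3993010)
I(R) = (727 + R)/(2*R) (I(R) = (727 + R)/((2*R)) = (727 + R)*(1/(2*R)) = (727 + R)/(2*R))
I((44 - 607) + 232)/s - 4953147/(-2796428) = ((727 + ((44 - 607) + 232))/(2*((44 - 607) + 232)))/(-3993010) - 4953147/(-2796428) = ((727 + (-563 + 232))/(2*(-563 + 232)))*(-1/3993010) - 4953147*(-1/2796428) = ((½)*(727 - 331)/(-331))*(-1/3993010) + 4953147/2796428 = ((½)*(-1/331)*396)*(-1/3993010) + 4953147/2796428 = -198/331*(-1/3993010) + 4953147/2796428 = 99/660843155 + 4953147/2796428 = 3273253567505157/1848000302250340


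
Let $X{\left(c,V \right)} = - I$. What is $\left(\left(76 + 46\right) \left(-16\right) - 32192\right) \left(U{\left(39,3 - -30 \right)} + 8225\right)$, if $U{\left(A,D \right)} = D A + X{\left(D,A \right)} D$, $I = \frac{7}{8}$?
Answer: $-323791820$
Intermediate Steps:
$I = \frac{7}{8}$ ($I = 7 \cdot \frac{1}{8} = \frac{7}{8} \approx 0.875$)
$X{\left(c,V \right)} = - \frac{7}{8}$ ($X{\left(c,V \right)} = \left(-1\right) \frac{7}{8} = - \frac{7}{8}$)
$U{\left(A,D \right)} = - \frac{7 D}{8} + A D$ ($U{\left(A,D \right)} = D A - \frac{7 D}{8} = A D - \frac{7 D}{8} = - \frac{7 D}{8} + A D$)
$\left(\left(76 + 46\right) \left(-16\right) - 32192\right) \left(U{\left(39,3 - -30 \right)} + 8225\right) = \left(\left(76 + 46\right) \left(-16\right) - 32192\right) \left(\frac{\left(3 - -30\right) \left(-7 + 8 \cdot 39\right)}{8} + 8225\right) = \left(122 \left(-16\right) - 32192\right) \left(\frac{\left(3 + 30\right) \left(-7 + 312\right)}{8} + 8225\right) = \left(-1952 - 32192\right) \left(\frac{1}{8} \cdot 33 \cdot 305 + 8225\right) = - 34144 \left(\frac{10065}{8} + 8225\right) = \left(-34144\right) \frac{75865}{8} = -323791820$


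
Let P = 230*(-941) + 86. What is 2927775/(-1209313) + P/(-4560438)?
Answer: -6545154376889/2757498479547 ≈ -2.3736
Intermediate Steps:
P = -216344 (P = -216430 + 86 = -216344)
2927775/(-1209313) + P/(-4560438) = 2927775/(-1209313) - 216344/(-4560438) = 2927775*(-1/1209313) - 216344*(-1/4560438) = -2927775/1209313 + 108172/2280219 = -6545154376889/2757498479547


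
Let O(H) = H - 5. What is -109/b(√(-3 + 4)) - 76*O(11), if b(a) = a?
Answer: -565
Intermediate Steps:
O(H) = -5 + H
-109/b(√(-3 + 4)) - 76*O(11) = -109/√(-3 + 4) - 76*(-5 + 11) = -109/(√1) - 76*6 = -109/1 - 456 = -109*1 - 456 = -109 - 456 = -565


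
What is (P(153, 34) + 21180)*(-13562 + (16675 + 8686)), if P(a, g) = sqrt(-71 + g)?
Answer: 249902820 + 11799*I*sqrt(37) ≈ 2.499e+8 + 71771.0*I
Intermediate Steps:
(P(153, 34) + 21180)*(-13562 + (16675 + 8686)) = (sqrt(-71 + 34) + 21180)*(-13562 + (16675 + 8686)) = (sqrt(-37) + 21180)*(-13562 + 25361) = (I*sqrt(37) + 21180)*11799 = (21180 + I*sqrt(37))*11799 = 249902820 + 11799*I*sqrt(37)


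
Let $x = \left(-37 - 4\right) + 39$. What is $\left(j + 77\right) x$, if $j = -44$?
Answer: $-66$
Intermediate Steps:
$x = -2$ ($x = -41 + 39 = -2$)
$\left(j + 77\right) x = \left(-44 + 77\right) \left(-2\right) = 33 \left(-2\right) = -66$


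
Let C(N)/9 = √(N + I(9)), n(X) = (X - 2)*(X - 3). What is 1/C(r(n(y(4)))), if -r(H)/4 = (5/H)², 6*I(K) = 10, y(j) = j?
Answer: -I*√210/630 ≈ -0.023002*I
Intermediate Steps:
n(X) = (-3 + X)*(-2 + X) (n(X) = (-2 + X)*(-3 + X) = (-3 + X)*(-2 + X))
I(K) = 5/3 (I(K) = (⅙)*10 = 5/3)
r(H) = -100/H² (r(H) = -4*25/H² = -100/H²)
C(N) = 9*√(5/3 + N) (C(N) = 9*√(N + 5/3) = 9*√(5/3 + N))
1/C(r(n(y(4)))) = 1/(3*√(15 + 9*(-100/(6 + 4² - 5*4)²))) = 1/(3*√(15 + 9*(-100/(6 + 16 - 20)²))) = 1/(3*√(15 + 9*(-100/2²))) = 1/(3*√(15 + 9*(-100*¼))) = 1/(3*√(15 + 9*(-25))) = 1/(3*√(15 - 225)) = 1/(3*√(-210)) = 1/(3*(I*√210)) = 1/(3*I*√210) = -I*√210/630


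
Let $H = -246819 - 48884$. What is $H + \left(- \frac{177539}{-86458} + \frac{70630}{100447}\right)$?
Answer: $- \frac{2567993010429905}{8684446726} \approx -2.957 \cdot 10^{5}$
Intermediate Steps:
$H = -295703$ ($H = -246819 - 48884 = -295703$)
$H + \left(- \frac{177539}{-86458} + \frac{70630}{100447}\right) = -295703 + \left(- \frac{177539}{-86458} + \frac{70630}{100447}\right) = -295703 + \left(\left(-177539\right) \left(- \frac{1}{86458}\right) + 70630 \cdot \frac{1}{100447}\right) = -295703 + \left(\frac{177539}{86458} + \frac{70630}{100447}\right) = -295703 + \frac{23939788473}{8684446726} = - \frac{2567993010429905}{8684446726}$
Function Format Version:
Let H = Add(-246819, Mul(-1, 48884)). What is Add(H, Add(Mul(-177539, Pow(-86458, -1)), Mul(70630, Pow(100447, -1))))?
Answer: Rational(-2567993010429905, 8684446726) ≈ -2.9570e+5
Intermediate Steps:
H = -295703 (H = Add(-246819, -48884) = -295703)
Add(H, Add(Mul(-177539, Pow(-86458, -1)), Mul(70630, Pow(100447, -1)))) = Add(-295703, Add(Mul(-177539, Pow(-86458, -1)), Mul(70630, Pow(100447, -1)))) = Add(-295703, Add(Mul(-177539, Rational(-1, 86458)), Mul(70630, Rational(1, 100447)))) = Add(-295703, Add(Rational(177539, 86458), Rational(70630, 100447))) = Add(-295703, Rational(23939788473, 8684446726)) = Rational(-2567993010429905, 8684446726)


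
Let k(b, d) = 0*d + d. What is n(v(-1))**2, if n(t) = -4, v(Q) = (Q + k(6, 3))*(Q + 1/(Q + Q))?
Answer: 16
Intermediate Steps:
k(b, d) = d (k(b, d) = 0 + d = d)
v(Q) = (3 + Q)*(Q + 1/(2*Q)) (v(Q) = (Q + 3)*(Q + 1/(Q + Q)) = (3 + Q)*(Q + 1/(2*Q)))
n(v(-1))**2 = (-4)**2 = 16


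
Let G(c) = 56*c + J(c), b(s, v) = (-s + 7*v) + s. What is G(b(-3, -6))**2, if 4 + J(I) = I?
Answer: 5750404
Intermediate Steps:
J(I) = -4 + I
b(s, v) = 7*v
G(c) = -4 + 57*c (G(c) = 56*c + (-4 + c) = -4 + 57*c)
G(b(-3, -6))**2 = (-4 + 57*(7*(-6)))**2 = (-4 + 57*(-42))**2 = (-4 - 2394)**2 = (-2398)**2 = 5750404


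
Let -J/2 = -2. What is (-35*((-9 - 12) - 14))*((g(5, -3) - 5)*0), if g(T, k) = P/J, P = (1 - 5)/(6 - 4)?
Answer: 0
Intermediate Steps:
J = 4 (J = -2*(-2) = 4)
P = -2 (P = -4/2 = -4*½ = -2)
g(T, k) = -½ (g(T, k) = -2/4 = -2*¼ = -½)
(-35*((-9 - 12) - 14))*((g(5, -3) - 5)*0) = (-35*((-9 - 12) - 14))*((-½ - 5)*0) = (-35*(-21 - 14))*(-11/2*0) = -35*(-35)*0 = 1225*0 = 0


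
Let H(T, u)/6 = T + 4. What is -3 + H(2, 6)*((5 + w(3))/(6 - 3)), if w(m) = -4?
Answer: 9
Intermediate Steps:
H(T, u) = 24 + 6*T (H(T, u) = 6*(T + 4) = 6*(4 + T) = 24 + 6*T)
-3 + H(2, 6)*((5 + w(3))/(6 - 3)) = -3 + (24 + 6*2)*((5 - 4)/(6 - 3)) = -3 + (24 + 12)*(1/3) = -3 + 36*(1*(1/3)) = -3 + 36*(1/3) = -3 + 12 = 9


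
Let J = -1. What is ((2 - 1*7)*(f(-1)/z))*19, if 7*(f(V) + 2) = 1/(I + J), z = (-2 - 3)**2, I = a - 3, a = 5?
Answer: 247/35 ≈ 7.0571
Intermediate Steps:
I = 2 (I = 5 - 3 = 2)
z = 25 (z = (-5)**2 = 25)
f(V) = -13/7 (f(V) = -2 + 1/(7*(2 - 1)) = -2 + (1/7)/1 = -2 + (1/7)*1 = -2 + 1/7 = -13/7)
((2 - 1*7)*(f(-1)/z))*19 = ((2 - 1*7)*(-13/7/25))*19 = ((2 - 7)*(-13/7*1/25))*19 = -5*(-13/175)*19 = (13/35)*19 = 247/35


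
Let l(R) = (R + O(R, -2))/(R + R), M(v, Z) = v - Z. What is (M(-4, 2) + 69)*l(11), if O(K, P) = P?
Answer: 567/22 ≈ 25.773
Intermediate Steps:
l(R) = (-2 + R)/(2*R) (l(R) = (R - 2)/(R + R) = (-2 + R)/((2*R)) = (-2 + R)*(1/(2*R)) = (-2 + R)/(2*R))
(M(-4, 2) + 69)*l(11) = ((-4 - 1*2) + 69)*((1/2)*(-2 + 11)/11) = ((-4 - 2) + 69)*((1/2)*(1/11)*9) = (-6 + 69)*(9/22) = 63*(9/22) = 567/22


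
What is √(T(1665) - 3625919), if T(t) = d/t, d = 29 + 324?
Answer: I*√1116873634670/555 ≈ 1904.2*I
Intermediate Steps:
d = 353
T(t) = 353/t
√(T(1665) - 3625919) = √(353/1665 - 3625919) = √(-6037154782/1665) = I*√1116873634670/555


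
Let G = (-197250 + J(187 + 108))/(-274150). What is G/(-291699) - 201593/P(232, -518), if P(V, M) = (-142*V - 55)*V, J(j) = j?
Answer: 1611973939260761/61222626131444280 ≈ 0.026330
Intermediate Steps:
P(V, M) = V*(-55 - 142*V) (P(V, M) = (-55 - 142*V)*V = V*(-55 - 142*V))
G = 39391/54830 (G = (-197250 + (187 + 108))/(-274150) = (-197250 + 295)*(-1/274150) = -196955*(-1/274150) = 39391/54830 ≈ 0.71842)
G/(-291699) - 201593/P(232, -518) = (39391/54830)/(-291699) - 201593*(-1/(232*(55 + 142*232))) = (39391/54830)*(-1/291699) - 201593*(-1/(232*(55 + 32944))) = -39391/15993856170 - 201593/((-1*232*32999)) = -39391/15993856170 - 201593/(-7655768) = -39391/15993856170 - 201593*(-1/7655768) = -39391/15993856170 + 201593/7655768 = 1611973939260761/61222626131444280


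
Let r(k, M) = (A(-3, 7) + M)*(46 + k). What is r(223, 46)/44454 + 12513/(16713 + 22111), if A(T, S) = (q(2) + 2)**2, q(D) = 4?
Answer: 706316347/862941048 ≈ 0.81850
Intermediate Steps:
A(T, S) = 36 (A(T, S) = (4 + 2)**2 = 6**2 = 36)
r(k, M) = (36 + M)*(46 + k)
r(223, 46)/44454 + 12513/(16713 + 22111) = (1656 + 36*223 + 46*46 + 46*223)/44454 + 12513/(16713 + 22111) = (1656 + 8028 + 2116 + 10258)*(1/44454) + 12513/38824 = 22058*(1/44454) + 12513*(1/38824) = 11029/22227 + 12513/38824 = 706316347/862941048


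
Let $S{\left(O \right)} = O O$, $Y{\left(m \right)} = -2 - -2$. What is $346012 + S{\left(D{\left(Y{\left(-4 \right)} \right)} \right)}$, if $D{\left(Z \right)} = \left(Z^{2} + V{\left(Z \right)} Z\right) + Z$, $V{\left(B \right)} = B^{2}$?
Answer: $346012$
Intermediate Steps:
$Y{\left(m \right)} = 0$ ($Y{\left(m \right)} = -2 + 2 = 0$)
$D{\left(Z \right)} = Z + Z^{2} + Z^{3}$ ($D{\left(Z \right)} = \left(Z^{2} + Z^{2} Z\right) + Z = \left(Z^{2} + Z^{3}\right) + Z = Z + Z^{2} + Z^{3}$)
$S{\left(O \right)} = O^{2}$
$346012 + S{\left(D{\left(Y{\left(-4 \right)} \right)} \right)} = 346012 + \left(0 \left(1 + 0 + 0^{2}\right)\right)^{2} = 346012 + \left(0 \left(1 + 0 + 0\right)\right)^{2} = 346012 + \left(0 \cdot 1\right)^{2} = 346012 + 0^{2} = 346012 + 0 = 346012$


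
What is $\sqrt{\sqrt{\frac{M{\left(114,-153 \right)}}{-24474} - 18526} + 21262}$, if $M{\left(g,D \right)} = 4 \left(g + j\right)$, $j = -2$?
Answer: $\frac{\sqrt{3183860521278 + 12237 i \sqrt{2774163215982}}}{12237} \approx 145.82 + 0.46672 i$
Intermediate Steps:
$M{\left(g,D \right)} = -8 + 4 g$ ($M{\left(g,D \right)} = 4 \left(g - 2\right) = 4 \left(-2 + g\right) = -8 + 4 g$)
$\sqrt{\sqrt{\frac{M{\left(114,-153 \right)}}{-24474} - 18526} + 21262} = \sqrt{\sqrt{\frac{-8 + 4 \cdot 114}{-24474} - 18526} + 21262} = \sqrt{\sqrt{\left(-8 + 456\right) \left(- \frac{1}{24474}\right) - 18526} + 21262} = \sqrt{\sqrt{448 \left(- \frac{1}{24474}\right) - 18526} + 21262} = \sqrt{\sqrt{- \frac{224}{12237} - 18526} + 21262} = \sqrt{\sqrt{- \frac{226702886}{12237}} + 21262} = \sqrt{\frac{i \sqrt{2774163215982}}{12237} + 21262} = \sqrt{21262 + \frac{i \sqrt{2774163215982}}{12237}}$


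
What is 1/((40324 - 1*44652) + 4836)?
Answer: 1/508 ≈ 0.0019685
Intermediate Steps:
1/((40324 - 1*44652) + 4836) = 1/((40324 - 44652) + 4836) = 1/(-4328 + 4836) = 1/508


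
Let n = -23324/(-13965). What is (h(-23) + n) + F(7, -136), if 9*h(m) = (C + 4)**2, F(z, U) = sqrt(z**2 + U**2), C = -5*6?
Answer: 65648/855 + sqrt(18545) ≈ 212.96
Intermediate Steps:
C = -30
F(z, U) = sqrt(U**2 + z**2)
h(m) = 676/9 (h(m) = (-30 + 4)**2/9 = (1/9)*(-26)**2 = (1/9)*676 = 676/9)
n = 476/285 (n = -23324*(-1/13965) = 476/285 ≈ 1.6702)
(h(-23) + n) + F(7, -136) = (676/9 + 476/285) + sqrt((-136)**2 + 7**2) = 65648/855 + sqrt(18496 + 49) = 65648/855 + sqrt(18545)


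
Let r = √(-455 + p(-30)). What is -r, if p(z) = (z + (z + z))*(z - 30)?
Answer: -√4945 ≈ -70.321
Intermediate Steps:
p(z) = 3*z*(-30 + z) (p(z) = (z + 2*z)*(-30 + z) = (3*z)*(-30 + z) = 3*z*(-30 + z))
r = √4945 (r = √(-455 + 3*(-30)*(-30 - 30)) = √(-455 + 3*(-30)*(-60)) = √(-455 + 5400) = √4945 ≈ 70.321)
-r = -√4945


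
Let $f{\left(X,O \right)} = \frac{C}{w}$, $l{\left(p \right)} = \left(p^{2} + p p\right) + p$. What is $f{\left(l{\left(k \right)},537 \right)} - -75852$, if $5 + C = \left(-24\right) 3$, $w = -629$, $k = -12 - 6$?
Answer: $\frac{47710985}{629} \approx 75852.0$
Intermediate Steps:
$k = -18$ ($k = -12 - 6 = -18$)
$C = -77$ ($C = -5 - 72 = -77$)
$l{\left(p \right)} = p + 2 p^{2}$ ($l{\left(p \right)} = \left(p^{2} + p^{2}\right) + p = 2 p^{2} + p = p + 2 p^{2}$)
$f{\left(X,O \right)} = \frac{77}{629}$ ($f{\left(X,O \right)} = - \frac{77}{-629} = \left(-77\right) \left(- \frac{1}{629}\right) = \frac{77}{629}$)
$f{\left(l{\left(k \right)},537 \right)} - -75852 = \frac{77}{629} - -75852 = \frac{77}{629} + 75852 = \frac{47710985}{629}$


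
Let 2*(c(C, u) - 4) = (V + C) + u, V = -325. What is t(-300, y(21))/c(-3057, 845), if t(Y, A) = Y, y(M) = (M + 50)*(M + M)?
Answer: 200/843 ≈ 0.23725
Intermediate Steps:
c(C, u) = -317/2 + C/2 + u/2 (c(C, u) = 4 + ((-325 + C) + u)/2 = 4 + (-325 + C + u)/2 = 4 + (-325/2 + C/2 + u/2) = -317/2 + C/2 + u/2)
y(M) = 2*M*(50 + M) (y(M) = (50 + M)*(2*M) = 2*M*(50 + M))
t(-300, y(21))/c(-3057, 845) = -300/(-317/2 + (½)*(-3057) + (½)*845) = -300/(-317/2 - 3057/2 + 845/2) = -300/(-2529/2) = -300*(-2/2529) = 200/843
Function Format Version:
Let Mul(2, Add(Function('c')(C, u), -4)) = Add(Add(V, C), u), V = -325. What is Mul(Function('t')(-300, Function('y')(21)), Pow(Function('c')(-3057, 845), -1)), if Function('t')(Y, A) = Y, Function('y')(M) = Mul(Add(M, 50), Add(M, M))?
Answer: Rational(200, 843) ≈ 0.23725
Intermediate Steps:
Function('c')(C, u) = Add(Rational(-317, 2), Mul(Rational(1, 2), C), Mul(Rational(1, 2), u)) (Function('c')(C, u) = Add(4, Mul(Rational(1, 2), Add(Add(-325, C), u))) = Add(4, Mul(Rational(1, 2), Add(-325, C, u))) = Add(4, Add(Rational(-325, 2), Mul(Rational(1, 2), C), Mul(Rational(1, 2), u))) = Add(Rational(-317, 2), Mul(Rational(1, 2), C), Mul(Rational(1, 2), u)))
Function('y')(M) = Mul(2, M, Add(50, M)) (Function('y')(M) = Mul(Add(50, M), Mul(2, M)) = Mul(2, M, Add(50, M)))
Mul(Function('t')(-300, Function('y')(21)), Pow(Function('c')(-3057, 845), -1)) = Mul(-300, Pow(Add(Rational(-317, 2), Mul(Rational(1, 2), -3057), Mul(Rational(1, 2), 845)), -1)) = Mul(-300, Pow(Add(Rational(-317, 2), Rational(-3057, 2), Rational(845, 2)), -1)) = Mul(-300, Pow(Rational(-2529, 2), -1)) = Mul(-300, Rational(-2, 2529)) = Rational(200, 843)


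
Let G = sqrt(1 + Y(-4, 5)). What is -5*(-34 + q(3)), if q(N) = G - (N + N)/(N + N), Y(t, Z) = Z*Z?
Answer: 175 - 5*sqrt(26) ≈ 149.50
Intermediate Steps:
Y(t, Z) = Z**2
G = sqrt(26) (G = sqrt(1 + 5**2) = sqrt(1 + 25) = sqrt(26) ≈ 5.0990)
q(N) = -1 + sqrt(26) (q(N) = sqrt(26) - (N + N)/(N + N) = sqrt(26) - 2*N/(2*N) = sqrt(26) - 2*N*1/(2*N) = sqrt(26) - 1*1 = sqrt(26) - 1 = -1 + sqrt(26))
-5*(-34 + q(3)) = -5*(-34 + (-1 + sqrt(26))) = -5*(-35 + sqrt(26)) = 175 - 5*sqrt(26)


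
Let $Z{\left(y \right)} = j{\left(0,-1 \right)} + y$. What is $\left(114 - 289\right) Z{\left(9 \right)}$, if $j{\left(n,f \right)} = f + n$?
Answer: $-1400$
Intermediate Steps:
$Z{\left(y \right)} = -1 + y$ ($Z{\left(y \right)} = \left(-1 + 0\right) + y = -1 + y$)
$\left(114 - 289\right) Z{\left(9 \right)} = \left(114 - 289\right) \left(-1 + 9\right) = \left(-175\right) 8 = -1400$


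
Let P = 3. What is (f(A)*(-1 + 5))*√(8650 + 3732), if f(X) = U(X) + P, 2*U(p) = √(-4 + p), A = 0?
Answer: 4*√12382*(3 + I) ≈ 1335.3 + 445.1*I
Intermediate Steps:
U(p) = √(-4 + p)/2
f(X) = 3 + √(-4 + X)/2 (f(X) = √(-4 + X)/2 + 3 = 3 + √(-4 + X)/2)
(f(A)*(-1 + 5))*√(8650 + 3732) = ((3 + √(-4 + 0)/2)*(-1 + 5))*√(8650 + 3732) = ((3 + √(-4)/2)*4)*√12382 = ((3 + (2*I)/2)*4)*√12382 = ((3 + I)*4)*√12382 = (12 + 4*I)*√12382 = √12382*(12 + 4*I)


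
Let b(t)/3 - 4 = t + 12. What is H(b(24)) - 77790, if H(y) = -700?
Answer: -78490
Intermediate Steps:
b(t) = 48 + 3*t (b(t) = 12 + 3*(t + 12) = 12 + 3*(12 + t) = 12 + (36 + 3*t) = 48 + 3*t)
H(b(24)) - 77790 = -700 - 77790 = -78490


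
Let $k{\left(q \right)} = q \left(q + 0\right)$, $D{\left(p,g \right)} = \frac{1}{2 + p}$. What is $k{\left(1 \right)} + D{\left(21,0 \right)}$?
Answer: $\frac{24}{23} \approx 1.0435$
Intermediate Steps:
$k{\left(q \right)} = q^{2}$ ($k{\left(q \right)} = q q = q^{2}$)
$k{\left(1 \right)} + D{\left(21,0 \right)} = 1^{2} + \frac{1}{2 + 21} = 1 + \frac{1}{23} = \frac{24}{23}$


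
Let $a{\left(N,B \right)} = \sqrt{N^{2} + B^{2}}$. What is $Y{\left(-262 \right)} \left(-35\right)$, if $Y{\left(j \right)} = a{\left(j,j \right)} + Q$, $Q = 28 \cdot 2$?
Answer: $-1960 - 9170 \sqrt{2} \approx -14928.0$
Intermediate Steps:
$Q = 56$
$a{\left(N,B \right)} = \sqrt{B^{2} + N^{2}}$
$Y{\left(j \right)} = 56 + \sqrt{2} \sqrt{j^{2}}$ ($Y{\left(j \right)} = \sqrt{j^{2} + j^{2}} + 56 = \sqrt{2 j^{2}} + 56 = \sqrt{2} \sqrt{j^{2}} + 56 = 56 + \sqrt{2} \sqrt{j^{2}}$)
$Y{\left(-262 \right)} \left(-35\right) = \left(56 + \sqrt{2} \sqrt{\left(-262\right)^{2}}\right) \left(-35\right) = \left(56 + \sqrt{2} \sqrt{68644}\right) \left(-35\right) = \left(56 + \sqrt{2} \cdot 262\right) \left(-35\right) = \left(56 + 262 \sqrt{2}\right) \left(-35\right) = -1960 - 9170 \sqrt{2}$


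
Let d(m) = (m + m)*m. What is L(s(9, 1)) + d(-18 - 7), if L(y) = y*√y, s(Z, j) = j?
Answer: 1251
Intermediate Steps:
L(y) = y^(3/2)
d(m) = 2*m² (d(m) = (2*m)*m = 2*m²)
L(s(9, 1)) + d(-18 - 7) = 1^(3/2) + 2*(-18 - 7)² = 1 + 2*(-25)² = 1 + 2*625 = 1 + 1250 = 1251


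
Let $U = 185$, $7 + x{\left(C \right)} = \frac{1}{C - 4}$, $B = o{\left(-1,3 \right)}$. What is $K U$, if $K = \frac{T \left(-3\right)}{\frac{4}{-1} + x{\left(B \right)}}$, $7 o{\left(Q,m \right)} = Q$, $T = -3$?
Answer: $- \frac{48285}{326} \approx -148.11$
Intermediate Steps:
$o{\left(Q,m \right)} = \frac{Q}{7}$
$B = - \frac{1}{7}$ ($B = \frac{1}{7} \left(-1\right) = - \frac{1}{7} \approx -0.14286$)
$x{\left(C \right)} = -7 + \frac{1}{-4 + C}$ ($x{\left(C \right)} = -7 + \frac{1}{C - 4} = -7 + \frac{1}{-4 + C}$)
$K = - \frac{261}{326}$ ($K = \frac{\left(-3\right) \left(-3\right)}{\frac{4}{-1} + \frac{29 - -1}{-4 - \frac{1}{7}}} = \frac{9}{4 \left(-1\right) + \frac{29 + 1}{- \frac{29}{7}}} = \frac{9}{-4 - \frac{210}{29}} = \frac{9}{- \frac{326}{29}} = 9 \left(- \frac{29}{326}\right) = - \frac{261}{326} \approx -0.80061$)
$K U = \left(- \frac{261}{326}\right) 185 = - \frac{48285}{326}$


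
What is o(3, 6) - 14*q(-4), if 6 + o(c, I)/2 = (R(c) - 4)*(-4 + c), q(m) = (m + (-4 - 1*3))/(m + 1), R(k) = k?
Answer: -184/3 ≈ -61.333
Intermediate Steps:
q(m) = (-7 + m)/(1 + m) (q(m) = (m + (-4 - 3))/(1 + m) = (m - 7)/(1 + m) = (-7 + m)/(1 + m))
o(c, I) = -12 + 2*(-4 + c)² (o(c, I) = -12 + 2*((c - 4)*(-4 + c)) = -12 + 2*((-4 + c)*(-4 + c)) = -12 + 2*(-4 + c)²)
o(3, 6) - 14*q(-4) = (20 - 16*3 + 2*3²) - 14*(-7 - 4)/(1 - 4) = (20 - 48 + 2*9) - 14*(-11)/(-3) = (20 - 48 + 18) - (-14)*(-11)/3 = -10 - 14*11/3 = -10 - 154/3 = -184/3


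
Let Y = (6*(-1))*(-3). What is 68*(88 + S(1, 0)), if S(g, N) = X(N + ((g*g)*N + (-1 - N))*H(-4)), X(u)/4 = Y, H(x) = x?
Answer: 10880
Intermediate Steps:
Y = 18 (Y = -6*(-3) = 18)
X(u) = 72 (X(u) = 4*18 = 72)
S(g, N) = 72
68*(88 + S(1, 0)) = 68*(88 + 72) = 68*160 = 10880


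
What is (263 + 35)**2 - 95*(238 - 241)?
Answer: 89089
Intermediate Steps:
(263 + 35)**2 - 95*(238 - 241) = 298**2 - 95*(-3) = 88804 - 1*(-285) = 88804 + 285 = 89089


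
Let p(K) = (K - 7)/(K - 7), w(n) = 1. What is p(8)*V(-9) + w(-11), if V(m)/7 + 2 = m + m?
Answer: -139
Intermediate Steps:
V(m) = -14 + 14*m (V(m) = -14 + 7*(m + m) = -14 + 7*(2*m) = -14 + 14*m)
p(K) = 1 (p(K) = (-7 + K)/(-7 + K) = 1)
p(8)*V(-9) + w(-11) = 1*(-14 + 14*(-9)) + 1 = 1*(-14 - 126) + 1 = 1*(-140) + 1 = -140 + 1 = -139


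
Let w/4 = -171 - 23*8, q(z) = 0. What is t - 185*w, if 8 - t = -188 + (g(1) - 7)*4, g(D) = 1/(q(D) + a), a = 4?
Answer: 262923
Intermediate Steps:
g(D) = 1/4 (g(D) = 1/(0 + 4) = 1/4)
t = 223 (t = 8 - (-188 + (1/4 - 7)*4) = 8 - (-188 - 27/4*4) = 8 - (-188 - 27) = 8 - 1*(-215) = 8 + 215 = 223)
w = -1420 (w = 4*(-171 - 23*8) = 4*(-171 - 1*184) = 4*(-171 - 184) = 4*(-355) = -1420)
t - 185*w = 223 - 185*(-1420) = 223 + 262700 = 262923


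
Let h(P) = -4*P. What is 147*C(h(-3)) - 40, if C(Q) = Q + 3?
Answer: 2165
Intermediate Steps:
C(Q) = 3 + Q
147*C(h(-3)) - 40 = 147*(3 - 4*(-3)) - 40 = 147*(3 + 12) - 40 = 147*15 - 40 = 2205 - 40 = 2165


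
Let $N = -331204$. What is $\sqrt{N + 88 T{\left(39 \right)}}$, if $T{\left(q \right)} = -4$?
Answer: $2 i \sqrt{82889} \approx 575.81 i$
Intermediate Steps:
$\sqrt{N + 88 T{\left(39 \right)}} = \sqrt{-331204 + 88 \left(-4\right)} = \sqrt{-331204 - 352} = \sqrt{-331556} = 2 i \sqrt{82889}$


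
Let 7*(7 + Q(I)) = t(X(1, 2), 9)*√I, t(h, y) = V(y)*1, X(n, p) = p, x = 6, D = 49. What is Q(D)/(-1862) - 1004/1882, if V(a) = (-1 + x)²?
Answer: -475831/876071 ≈ -0.54314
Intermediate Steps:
V(a) = 25 (V(a) = (-1 + 6)² = 5² = 25)
t(h, y) = 25 (t(h, y) = 25*1 = 25)
Q(I) = -7 + 25*√I/7 (Q(I) = -7 + (25*√I)/7 = -7 + 25*√I/7)
Q(D)/(-1862) - 1004/1882 = (-7 + 25*√49/7)/(-1862) - 1004/1882 = (-7 + (25/7)*7)*(-1/1862) - 1004*1/1882 = (-7 + 25)*(-1/1862) - 502/941 = 18*(-1/1862) - 502/941 = -9/931 - 502/941 = -475831/876071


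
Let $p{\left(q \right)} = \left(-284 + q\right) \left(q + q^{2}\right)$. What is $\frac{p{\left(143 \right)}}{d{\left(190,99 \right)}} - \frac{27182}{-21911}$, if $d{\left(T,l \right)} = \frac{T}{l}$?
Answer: $- \frac{3149087179814}{2081545} \approx -1.5129 \cdot 10^{6}$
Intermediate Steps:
$\frac{p{\left(143 \right)}}{d{\left(190,99 \right)}} - \frac{27182}{-21911} = \frac{143 \left(-284 + 143^{2} - 40469\right)}{190 \cdot \frac{1}{99}} - \frac{27182}{-21911} = \frac{143 \left(-284 + 20449 - 40469\right)}{190 \cdot \frac{1}{99}} - - \frac{27182}{21911} = \frac{143 \left(-20304\right)}{\frac{190}{99}} + \frac{27182}{21911} = \left(-2903472\right) \frac{99}{190} + \frac{27182}{21911} = - \frac{143721864}{95} + \frac{27182}{21911} = - \frac{3149087179814}{2081545}$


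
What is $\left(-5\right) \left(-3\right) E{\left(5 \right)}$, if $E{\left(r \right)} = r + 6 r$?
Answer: $525$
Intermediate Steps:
$E{\left(r \right)} = 7 r$
$\left(-5\right) \left(-3\right) E{\left(5 \right)} = \left(-5\right) \left(-3\right) 7 \cdot 5 = 15 \cdot 35 = 525$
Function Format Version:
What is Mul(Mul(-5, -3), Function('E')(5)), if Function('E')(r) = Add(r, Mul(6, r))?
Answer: 525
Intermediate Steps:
Function('E')(r) = Mul(7, r)
Mul(Mul(-5, -3), Function('E')(5)) = Mul(Mul(-5, -3), Mul(7, 5)) = Mul(15, 35) = 525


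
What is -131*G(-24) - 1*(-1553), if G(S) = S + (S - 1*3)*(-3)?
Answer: -5914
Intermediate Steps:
G(S) = 9 - 2*S (G(S) = S + (S - 3)*(-3) = S + (-3 + S)*(-3) = S + (9 - 3*S) = 9 - 2*S)
-131*G(-24) - 1*(-1553) = -131*(9 - 2*(-24)) - 1*(-1553) = -131*(9 + 48) + 1553 = -131*57 + 1553 = -7467 + 1553 = -5914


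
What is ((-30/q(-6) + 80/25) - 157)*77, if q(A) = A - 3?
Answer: -173789/15 ≈ -11586.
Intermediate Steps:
q(A) = -3 + A
((-30/q(-6) + 80/25) - 157)*77 = ((-30/(-3 - 6) + 80/25) - 157)*77 = ((-30/(-9) + 80*(1/25)) - 157)*77 = ((-30*(-⅑) + 16/5) - 157)*77 = ((10/3 + 16/5) - 157)*77 = (98/15 - 157)*77 = -2257/15*77 = -173789/15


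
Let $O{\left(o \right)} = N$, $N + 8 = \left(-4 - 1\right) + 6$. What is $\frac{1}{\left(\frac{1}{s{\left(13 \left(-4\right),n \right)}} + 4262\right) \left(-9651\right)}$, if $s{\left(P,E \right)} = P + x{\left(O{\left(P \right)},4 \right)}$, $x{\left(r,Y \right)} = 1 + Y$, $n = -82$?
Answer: $- \frac{47}{1933220763} \approx -2.4312 \cdot 10^{-8}$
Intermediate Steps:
$N = -7$ ($N = -8 + \left(\left(-4 - 1\right) + 6\right) = -8 + \left(-5 + 6\right) = -8 + 1 = -7$)
$O{\left(o \right)} = -7$
$s{\left(P,E \right)} = 5 + P$ ($s{\left(P,E \right)} = P + \left(1 + 4\right) = P + 5 = 5 + P$)
$\frac{1}{\left(\frac{1}{s{\left(13 \left(-4\right),n \right)}} + 4262\right) \left(-9651\right)} = \frac{1}{\left(\frac{1}{5 + 13 \left(-4\right)} + 4262\right) \left(-9651\right)} = \frac{1}{\frac{1}{5 - 52} + 4262} \left(- \frac{1}{9651}\right) = \frac{1}{\frac{1}{-47} + 4262} \left(- \frac{1}{9651}\right) = \frac{1}{- \frac{1}{47} + 4262} \left(- \frac{1}{9651}\right) = \frac{1}{\frac{200313}{47}} \left(- \frac{1}{9651}\right) = \frac{47}{200313} \left(- \frac{1}{9651}\right) = - \frac{47}{1933220763}$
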